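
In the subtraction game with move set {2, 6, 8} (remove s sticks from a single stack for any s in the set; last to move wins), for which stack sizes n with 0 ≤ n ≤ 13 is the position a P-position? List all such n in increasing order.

0, 1, 4, 5

Compute g(0), g(1), … for moves {2, 6, 8}:
k:     0  1  2  3  4  5  6  7  8  9 10 11 12 13
g(k):  0  0  1  1  0  0  1  1  2  2  3  3  2  2
The P-positions (g = 0) in 0..13 are 0, 1, 4, 5.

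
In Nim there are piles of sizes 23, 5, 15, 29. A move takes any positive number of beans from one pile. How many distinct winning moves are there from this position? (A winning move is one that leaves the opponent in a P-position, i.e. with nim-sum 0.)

Compute the nim-sum pairwise:
23 ⊕ 5 = 18
18 ⊕ 15 = 29
29 ⊕ 29 = 0
The nim-sum is already 0, so every move leaves a nonzero nim-sum — there are no winning moves.

0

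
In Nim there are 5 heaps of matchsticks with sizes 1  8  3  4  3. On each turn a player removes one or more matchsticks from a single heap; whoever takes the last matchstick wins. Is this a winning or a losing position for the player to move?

Nim-sum: 1 XOR 8 XOR 3 XOR 4 XOR 3 = 13.
The nim-sum is 13 ≠ 0, so this is an N-position: the player to move can win.

Winning position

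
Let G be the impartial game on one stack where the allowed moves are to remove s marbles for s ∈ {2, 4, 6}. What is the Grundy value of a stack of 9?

0

Compute g(0), g(1), … for moves {2, 4, 6}:
k:     0  1  2  3  4  5  6  7  8  9
g(k):  0  0  1  1  2  2  3  3  0  0
So g(9) = 0.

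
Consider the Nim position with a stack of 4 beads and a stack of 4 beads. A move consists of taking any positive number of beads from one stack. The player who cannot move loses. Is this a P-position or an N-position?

Compute the nim-sum pairwise:
4 ^ 4 = 0
The nim-sum is 0, so this is a P-position: the player to move is in a losing position under optimal play.

P-position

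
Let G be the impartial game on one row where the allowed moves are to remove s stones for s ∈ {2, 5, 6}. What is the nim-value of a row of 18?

Compute g(0), g(1), … for moves {2, 5, 6}:
k:     0  1  2  3  4  5  6  7  8  9 10 11 12 13 14 15 16 17 18
g(k):  0  0  1  1  0  2  1  3  0  2  1  0  0  1  1  0  2  1  3
So g(18) = 3.

3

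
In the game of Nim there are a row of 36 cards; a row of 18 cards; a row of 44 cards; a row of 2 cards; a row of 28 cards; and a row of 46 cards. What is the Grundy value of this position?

42

Write each in binary and XOR column by column:
  100100  (36)
  010010  (18)
  101100  (44)
  000010  (2)
  011100  (28)
  101110  (46)
  ------
  101010  (42)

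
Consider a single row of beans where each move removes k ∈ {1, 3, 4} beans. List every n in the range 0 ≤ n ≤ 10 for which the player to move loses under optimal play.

Grundy values for subtraction set {1, 3, 4}:
g(0) = mex{} = 0
g(1) = mex{0} = 1
g(2) = mex{1} = 0
g(3) = mex{0} = 1
g(4) = mex{0,1} = 2
g(5) = mex{0,1,2} = 3
g(6) = mex{0,1,3} = 2
g(7) = mex{1,2} = 0
g(8) = mex{0,2,3} = 1
g(9) = mex{1,2,3} = 0
g(10) = mex{0,2} = 1
The P-positions (g = 0) in 0..10 are 0, 2, 7, 9.

0, 2, 7, 9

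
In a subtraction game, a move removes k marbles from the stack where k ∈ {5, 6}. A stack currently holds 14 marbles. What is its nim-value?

0

Grundy values for subtraction set {5, 6}:
g(0) = mex{} = 0
g(1) = mex{} = 0
g(2) = mex{} = 0
g(3) = mex{} = 0
g(4) = mex{} = 0
g(5) = mex{0} = 1
g(6) = mex{0} = 1
g(7) = mex{0} = 1
g(8) = mex{0} = 1
g(9) = mex{0} = 1
g(10) = mex{0,1} = 2
g(11) = mex{1} = 0
g(12) = mex{1} = 0
g(13) = mex{1} = 0
g(14) = mex{1} = 0
So g(14) = 0.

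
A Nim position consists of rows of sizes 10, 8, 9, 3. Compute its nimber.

8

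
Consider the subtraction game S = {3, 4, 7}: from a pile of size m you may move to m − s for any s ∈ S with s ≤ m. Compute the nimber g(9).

Grundy values for subtraction set {3, 4, 7}:
g(0) = mex{} = 0
g(1) = mex{} = 0
g(2) = mex{} = 0
g(3) = mex{0} = 1
g(4) = mex{0} = 1
g(5) = mex{0} = 1
g(6) = mex{0,1} = 2
g(7) = mex{0,1} = 2
g(8) = mex{0,1} = 2
g(9) = mex{0,1,2} = 3
So g(9) = 3.

3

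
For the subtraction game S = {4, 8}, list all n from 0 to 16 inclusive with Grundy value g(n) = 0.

0, 1, 2, 3, 12, 13, 14, 15

Grundy values for subtraction set {4, 8}:
k:     0  1  2  3  4  5  6  7  8  9 10 11 12 13 14 15 16
g(k):  0  0  0  0  1  1  1  1  2  2  2  2  0  0  0  0  1
The P-positions (g = 0) in 0..16 are 0, 1, 2, 3, 12, 13, 14, 15.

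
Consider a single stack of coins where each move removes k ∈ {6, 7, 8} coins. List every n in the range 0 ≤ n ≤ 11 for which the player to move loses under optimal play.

0, 1, 2, 3, 4, 5

Grundy values for subtraction set {6, 7, 8}:
k:     0  1  2  3  4  5  6  7  8  9 10 11
g(k):  0  0  0  0  0  0  1  1  1  1  1  1
The P-positions (g = 0) in 0..11 are 0, 1, 2, 3, 4, 5.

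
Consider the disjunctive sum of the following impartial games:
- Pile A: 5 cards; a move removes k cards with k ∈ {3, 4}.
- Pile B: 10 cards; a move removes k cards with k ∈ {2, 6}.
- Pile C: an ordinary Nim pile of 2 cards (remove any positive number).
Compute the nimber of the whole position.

Grundy values for pile A (subtraction set {3, 4}):
k:     0  1  2  3  4  5
g(k):  0  0  0  1  1  1
So g(5) = 1.
Build the Grundy sequence for pile B with g(k) = mex{g(k−s) : s ∈ {2, 6}, s ≤ k}:
k:     0  1  2  3  4  5  6  7  8  9 10
g(k):  0  0  1  1  0  0  1  1  0  0  1
So g(10) = 1.
Pile C is a plain Nim pile of size 2, so its Grundy value is 2.
By the Sprague-Grundy theorem, the Grundy value of a sum of independent games is the XOR of the component values.
Combined value = 1 ⊕ 1 ⊕ 2 = 2.

2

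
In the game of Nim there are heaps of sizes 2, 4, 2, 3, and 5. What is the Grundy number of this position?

In binary:
  010  (2)
  100  (4)
  010  (2)
  011  (3)
  101  (5)
  ---
  010  (2)

2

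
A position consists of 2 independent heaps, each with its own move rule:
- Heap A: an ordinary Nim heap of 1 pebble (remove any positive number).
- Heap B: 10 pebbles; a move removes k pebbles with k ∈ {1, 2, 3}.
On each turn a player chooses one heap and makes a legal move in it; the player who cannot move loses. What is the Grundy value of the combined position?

Heap A is a plain Nim heap of size 1, so its Grundy value is 1.
Grundy values for heap B (subtraction set {1, 2, 3}):
k:     0  1  2  3  4  5  6  7  8  9 10
g(k):  0  1  2  3  0  1  2  3  0  1  2
So g(10) = 2.
By the Sprague-Grundy theorem, the Grundy value of a sum of independent games is the XOR of the component values.
Combined value = 1 XOR 2 = 3.

3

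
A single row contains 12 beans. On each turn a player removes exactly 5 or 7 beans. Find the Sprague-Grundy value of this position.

Build the Grundy sequence with g(k) = mex{g(k−s) : s ∈ {5, 7}, s ≤ k}:
k:     0  1  2  3  4  5  6  7  8  9 10 11 12
g(k):  0  0  0  0  0  1  1  1  1  1  2  2  0
So g(12) = 0.

0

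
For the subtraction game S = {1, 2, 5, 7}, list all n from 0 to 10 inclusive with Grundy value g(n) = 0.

Compute g(0), g(1), … for moves {1, 2, 5, 7}:
k:     0  1  2  3  4  5  6  7  8  9 10
g(k):  0  1  2  0  1  2  0  1  2  0  1
The P-positions (g = 0) in 0..10 are 0, 3, 6, 9.

0, 3, 6, 9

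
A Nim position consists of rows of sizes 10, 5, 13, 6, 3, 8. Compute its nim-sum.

15

Compute the nim-sum pairwise:
10 ⊕ 5 = 15
15 ⊕ 13 = 2
2 ⊕ 6 = 4
4 ⊕ 3 = 7
7 ⊕ 8 = 15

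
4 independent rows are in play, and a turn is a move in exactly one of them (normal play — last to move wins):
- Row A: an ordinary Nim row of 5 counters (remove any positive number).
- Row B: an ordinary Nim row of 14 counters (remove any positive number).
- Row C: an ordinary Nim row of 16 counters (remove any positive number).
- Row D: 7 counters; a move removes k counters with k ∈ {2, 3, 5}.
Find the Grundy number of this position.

Row A is a plain Nim row of size 5, so its Grundy value is 5.
Row B is a plain Nim row of size 14, so its Grundy value is 14.
Row C is a plain Nim row of size 16, so its Grundy value is 16.
Grundy values for row D (subtraction set {2, 3, 5}):
k:     0  1  2  3  4  5  6  7
g(k):  0  0  1  1  2  2  3  0
So g(7) = 0.
The value of a disjunctive sum is the nim-sum of the parts.
Combined value = 5 XOR 14 XOR 16 XOR 0 = 27.

27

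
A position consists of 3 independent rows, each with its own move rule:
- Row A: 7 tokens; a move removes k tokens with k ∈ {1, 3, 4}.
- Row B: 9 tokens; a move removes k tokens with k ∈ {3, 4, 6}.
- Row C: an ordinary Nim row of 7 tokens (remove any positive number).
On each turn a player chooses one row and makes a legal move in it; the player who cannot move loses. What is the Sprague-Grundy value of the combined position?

For row A, compute g(0), g(1), … with moves {1, 3, 4}:
k:     0  1  2  3  4  5  6  7
g(k):  0  1  0  1  2  3  2  0
So g(7) = 0.
Build the Grundy sequence for row B with g(k) = mex{g(k−s) : s ∈ {3, 4, 6}, s ≤ k}:
k:     0  1  2  3  4  5  6  7  8  9
g(k):  0  0  0  1  1  1  2  2  2  0
So g(9) = 0.
Row C is a plain Nim row of size 7, so its Grundy value is 7.
The value of a disjunctive sum is the nim-sum of the parts.
Combined value = 0 XOR 0 XOR 7 = 7.

7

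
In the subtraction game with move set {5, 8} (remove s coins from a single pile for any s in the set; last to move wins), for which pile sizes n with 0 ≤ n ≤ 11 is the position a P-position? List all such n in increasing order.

0, 1, 2, 3, 4

Grundy values for subtraction set {5, 8}:
k:     0  1  2  3  4  5  6  7  8  9 10 11
g(k):  0  0  0  0  0  1  1  1  1  1  2  2
The P-positions (g = 0) in 0..11 are 0, 1, 2, 3, 4.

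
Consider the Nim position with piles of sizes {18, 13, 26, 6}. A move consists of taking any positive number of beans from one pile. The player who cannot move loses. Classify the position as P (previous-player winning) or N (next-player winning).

N-position

Compute the nim-sum pairwise:
18 ⊕ 13 = 31
31 ⊕ 26 = 5
5 ⊕ 6 = 3
The nim-sum is 3 ≠ 0, so this is an N-position: the player to move can win.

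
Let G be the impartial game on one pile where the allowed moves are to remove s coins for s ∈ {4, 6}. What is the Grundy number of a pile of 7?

1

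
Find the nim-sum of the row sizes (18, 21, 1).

Write each in binary and XOR column by column:
  10010  (18)
  10101  (21)
  00001  (1)
  -----
  00110  (6)

6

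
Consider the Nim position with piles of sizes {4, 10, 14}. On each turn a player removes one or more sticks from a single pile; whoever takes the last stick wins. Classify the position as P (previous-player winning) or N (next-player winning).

Nim-sum: 4 ^ 10 ^ 14 = 0.
The nim-sum is 0, so this is a P-position: the player to move is in a losing position under optimal play.

P-position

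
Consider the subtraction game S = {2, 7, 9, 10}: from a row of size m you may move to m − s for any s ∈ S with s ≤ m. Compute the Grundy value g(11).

Compute g(0), g(1), … for moves {2, 7, 9, 10}:
k:     0  1  2  3  4  5  6  7  8  9 10 11
g(k):  0  0  1  1  0  0  1  1  2  2  3  3
So g(11) = 3.

3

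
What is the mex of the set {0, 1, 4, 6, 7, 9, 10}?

The values 0, 1 are all present; 2 is the first non-negative integer missing from the set.

2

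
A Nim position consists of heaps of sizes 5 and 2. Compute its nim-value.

7

Compute the nim-sum pairwise:
5 XOR 2 = 7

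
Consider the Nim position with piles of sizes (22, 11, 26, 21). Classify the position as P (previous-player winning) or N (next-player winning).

N-position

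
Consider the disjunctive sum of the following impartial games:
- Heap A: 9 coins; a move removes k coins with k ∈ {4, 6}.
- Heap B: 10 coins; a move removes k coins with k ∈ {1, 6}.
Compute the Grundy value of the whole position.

3

For heap A, compute g(0), g(1), … with moves {4, 6}:
g(0) = mex{} = 0
g(1) = mex{} = 0
g(2) = mex{} = 0
g(3) = mex{} = 0
g(4) = mex{0} = 1
g(5) = mex{0} = 1
g(6) = mex{0} = 1
g(7) = mex{0} = 1
g(8) = mex{0,1} = 2
g(9) = mex{0,1} = 2
So g(9) = 2.
For heap B, compute g(0), g(1), … with moves {1, 6}:
g(0) = mex{} = 0
g(1) = mex{0} = 1
g(2) = mex{1} = 0
g(3) = mex{0} = 1
g(4) = mex{1} = 0
g(5) = mex{0} = 1
g(6) = mex{0,1} = 2
g(7) = mex{1,2} = 0
g(8) = mex{0} = 1
g(9) = mex{1} = 0
g(10) = mex{0} = 1
So g(10) = 1.
By the Sprague-Grundy theorem, the Grundy value of a sum of independent games is the XOR of the component values.
Combined value = 2 XOR 1 = 3.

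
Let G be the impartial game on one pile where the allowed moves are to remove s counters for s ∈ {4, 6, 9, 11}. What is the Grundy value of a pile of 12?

Compute g(0), g(1), … for moves {4, 6, 9, 11}:
k:     0  1  2  3  4  5  6  7  8  9 10 11 12
g(k):  0  0  0  0  1  1  1  1  2  2  2  2  3
So g(12) = 3.

3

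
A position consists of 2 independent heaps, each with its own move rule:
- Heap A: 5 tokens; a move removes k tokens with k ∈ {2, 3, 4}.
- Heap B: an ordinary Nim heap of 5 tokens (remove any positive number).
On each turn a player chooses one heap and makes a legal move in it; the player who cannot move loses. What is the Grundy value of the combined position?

Grundy values for heap A (subtraction set {2, 3, 4}):
g(0) = mex{} = 0
g(1) = mex{} = 0
g(2) = mex{0} = 1
g(3) = mex{0} = 1
g(4) = mex{0,1} = 2
g(5) = mex{0,1} = 2
So g(5) = 2.
Heap B is a plain Nim heap of size 5, so its Grundy value is 5.
The value of a disjunctive sum is the nim-sum of the parts.
Combined value = 2 ⊕ 5 = 7.

7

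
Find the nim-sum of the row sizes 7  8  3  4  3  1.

Nim-sum: 7 XOR 8 XOR 3 XOR 4 XOR 3 XOR 1 = 10.

10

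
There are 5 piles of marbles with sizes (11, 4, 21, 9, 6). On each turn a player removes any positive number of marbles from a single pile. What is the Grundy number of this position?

21

Nim-sum: 11 XOR 4 XOR 21 XOR 9 XOR 6 = 21.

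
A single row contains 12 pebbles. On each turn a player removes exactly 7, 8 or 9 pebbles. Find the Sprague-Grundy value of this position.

Build the Grundy sequence with g(k) = mex{g(k−s) : s ∈ {7, 8, 9}, s ≤ k}:
k:     0  1  2  3  4  5  6  7  8  9 10 11 12
g(k):  0  0  0  0  0  0  0  1  1  1  1  1  1
So g(12) = 1.

1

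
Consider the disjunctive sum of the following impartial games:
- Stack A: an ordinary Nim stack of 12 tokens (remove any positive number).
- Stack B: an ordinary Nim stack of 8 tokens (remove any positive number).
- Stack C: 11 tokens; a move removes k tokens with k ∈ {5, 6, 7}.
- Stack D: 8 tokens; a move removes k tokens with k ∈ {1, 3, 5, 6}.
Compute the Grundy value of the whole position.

4

Stack A is a plain Nim stack of size 12, so its Grundy value is 12.
Stack B is a plain Nim stack of size 8, so its Grundy value is 8.
Build the Grundy sequence for stack C with g(k) = mex{g(k−s) : s ∈ {5, 6, 7}, s ≤ k}:
g(0) = mex{} = 0
g(1) = mex{} = 0
g(2) = mex{} = 0
g(3) = mex{} = 0
g(4) = mex{} = 0
g(5) = mex{0} = 1
g(6) = mex{0} = 1
g(7) = mex{0} = 1
g(8) = mex{0} = 1
g(9) = mex{0} = 1
g(10) = mex{0,1} = 2
g(11) = mex{0,1} = 2
So g(11) = 2.
Build the Grundy sequence for stack D with g(k) = mex{g(k−s) : s ∈ {1, 3, 5, 6}, s ≤ k}:
g(0) = mex{} = 0
g(1) = mex{0} = 1
g(2) = mex{1} = 0
g(3) = mex{0} = 1
g(4) = mex{1} = 0
g(5) = mex{0} = 1
g(6) = mex{0,1} = 2
g(7) = mex{0,1,2} = 3
g(8) = mex{0,1,3} = 2
So g(8) = 2.
The value of a disjunctive sum is the nim-sum of the parts.
Combined value = 12 XOR 8 XOR 2 XOR 2 = 4.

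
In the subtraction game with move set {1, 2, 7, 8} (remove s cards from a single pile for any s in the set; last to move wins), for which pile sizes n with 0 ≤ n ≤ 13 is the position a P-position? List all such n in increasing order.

0, 3, 6, 9, 12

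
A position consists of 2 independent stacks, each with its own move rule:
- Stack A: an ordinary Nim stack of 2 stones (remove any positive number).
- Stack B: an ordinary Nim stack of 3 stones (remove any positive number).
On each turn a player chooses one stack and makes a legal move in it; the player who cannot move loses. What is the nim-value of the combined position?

Stack A is a plain Nim stack of size 2, so its Grundy value is 2.
Stack B is a plain Nim stack of size 3, so its Grundy value is 3.
By the Sprague-Grundy theorem, the Grundy value of a sum of independent games is the XOR of the component values.
Combined value = 2 XOR 3 = 1.

1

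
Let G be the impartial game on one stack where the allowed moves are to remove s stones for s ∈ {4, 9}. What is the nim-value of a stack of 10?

2

Build the Grundy sequence with g(k) = mex{g(k−s) : s ∈ {4, 9}, s ≤ k}:
k:     0  1  2  3  4  5  6  7  8  9 10
g(k):  0  0  0  0  1  1  1  1  0  2  2
So g(10) = 2.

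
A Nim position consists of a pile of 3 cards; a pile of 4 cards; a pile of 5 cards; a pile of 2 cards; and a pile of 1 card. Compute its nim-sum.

1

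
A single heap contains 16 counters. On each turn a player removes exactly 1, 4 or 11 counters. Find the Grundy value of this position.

Build the Grundy sequence with g(k) = mex{g(k−s) : s ∈ {1, 4, 11}, s ≤ k}:
k:     0  1  2  3  4  5  6  7  8  9 10 11 12 13 14 15 16
g(k):  0  1  0  1  2  0  1  0  1  2  0  1  0  1  2  0  1
So g(16) = 1.

1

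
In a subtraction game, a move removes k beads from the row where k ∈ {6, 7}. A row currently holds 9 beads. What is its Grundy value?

1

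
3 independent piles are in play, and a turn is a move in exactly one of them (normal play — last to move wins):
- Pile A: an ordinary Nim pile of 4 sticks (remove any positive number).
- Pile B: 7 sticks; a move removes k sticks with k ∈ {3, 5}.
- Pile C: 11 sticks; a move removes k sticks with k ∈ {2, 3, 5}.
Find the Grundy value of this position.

Pile A is a plain Nim pile of size 4, so its Grundy value is 4.
For pile B, compute g(0), g(1), … with moves {3, 5}:
k:     0  1  2  3  4  5  6  7
g(k):  0  0  0  1  1  1  2  2
So g(7) = 2.
Grundy values for pile C (subtraction set {2, 3, 5}):
k:     0  1  2  3  4  5  6  7  8  9 10 11
g(k):  0  0  1  1  2  2  3  0  0  1  1  2
So g(11) = 2.
By the Sprague-Grundy theorem, the Grundy value of a sum of independent games is the XOR of the component values.
Combined value = 4 XOR 2 XOR 2 = 4.

4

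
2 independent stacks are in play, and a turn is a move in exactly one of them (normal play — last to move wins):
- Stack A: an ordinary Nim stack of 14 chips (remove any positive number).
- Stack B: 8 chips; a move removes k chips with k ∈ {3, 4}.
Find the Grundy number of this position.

14

Stack A is a plain Nim stack of size 14, so its Grundy value is 14.
Build the Grundy sequence for stack B with g(k) = mex{g(k−s) : s ∈ {3, 4}, s ≤ k}:
g(0) = mex{} = 0
g(1) = mex{} = 0
g(2) = mex{} = 0
g(3) = mex{0} = 1
g(4) = mex{0} = 1
g(5) = mex{0} = 1
g(6) = mex{0,1} = 2
g(7) = mex{1} = 0
g(8) = mex{1} = 0
So g(8) = 0.
By the Sprague-Grundy theorem, the Grundy value of a sum of independent games is the XOR of the component values.
Combined value = 14 ⊕ 0 = 14.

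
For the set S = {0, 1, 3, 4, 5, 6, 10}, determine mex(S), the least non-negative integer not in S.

2

The values 0, 1 are all present; 2 is the first non-negative integer missing from the set.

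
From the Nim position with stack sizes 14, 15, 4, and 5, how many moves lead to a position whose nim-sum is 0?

0

Nim-sum: 14 ⊕ 15 ⊕ 4 ⊕ 5 = 0.
The nim-sum is already 0, so every move leaves a nonzero nim-sum — there are no winning moves.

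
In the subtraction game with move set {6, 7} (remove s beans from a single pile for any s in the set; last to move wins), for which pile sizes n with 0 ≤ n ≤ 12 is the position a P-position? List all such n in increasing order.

0, 1, 2, 3, 4, 5

Compute g(0), g(1), … for moves {6, 7}:
g(0) = mex{} = 0
g(1) = mex{} = 0
g(2) = mex{} = 0
g(3) = mex{} = 0
g(4) = mex{} = 0
g(5) = mex{} = 0
g(6) = mex{0} = 1
g(7) = mex{0} = 1
g(8) = mex{0} = 1
g(9) = mex{0} = 1
g(10) = mex{0} = 1
g(11) = mex{0} = 1
g(12) = mex{0,1} = 2
The P-positions (g = 0) in 0..12 are 0, 1, 2, 3, 4, 5.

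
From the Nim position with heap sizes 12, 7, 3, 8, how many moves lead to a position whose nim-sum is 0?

0

In binary:
  1100  (12)
  0111  (7)
  0011  (3)
  1000  (8)
  ----
  0000  (0)
The nim-sum is already 0, so every move leaves a nonzero nim-sum — there are no winning moves.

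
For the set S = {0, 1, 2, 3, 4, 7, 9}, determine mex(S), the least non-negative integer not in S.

5

The values 0, 1, 2, 3, 4 are all present; 5 is the first non-negative integer missing from the set.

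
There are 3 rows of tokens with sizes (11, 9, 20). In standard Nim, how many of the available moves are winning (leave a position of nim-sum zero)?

Nim-sum: 11 ⊕ 9 ⊕ 20 = 22.
The overall nim-sum is X = 22. A row of size p has a winning move iff p XOR X < p (reduce it to p XOR X).
  11: 11 XOR 22 = 29 ≥ 11 — no move.
  9: 9 XOR 22 = 31 ≥ 9 — no move.
  20: 20 XOR 22 = 2 < 20 — winning move (to 2).
That gives 1 winning move.

1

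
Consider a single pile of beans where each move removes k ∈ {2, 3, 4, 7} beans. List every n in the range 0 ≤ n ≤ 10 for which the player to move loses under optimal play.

0, 1, 6

Grundy values for subtraction set {2, 3, 4, 7}:
k:     0  1  2  3  4  5  6  7  8  9 10
g(k):  0  0  1  1  2  2  0  3  1  4  2
The P-positions (g = 0) in 0..10 are 0, 1, 6.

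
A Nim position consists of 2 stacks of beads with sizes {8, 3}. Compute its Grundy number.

Bitwise XOR of the heap sizes:
  1000  (8)
  0011  (3)
  ----
  1011  (11)

11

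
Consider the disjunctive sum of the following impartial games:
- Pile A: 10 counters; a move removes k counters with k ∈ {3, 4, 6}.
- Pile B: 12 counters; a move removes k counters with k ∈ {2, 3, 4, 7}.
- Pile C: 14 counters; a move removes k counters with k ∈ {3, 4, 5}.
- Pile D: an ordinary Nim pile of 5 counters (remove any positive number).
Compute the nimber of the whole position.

7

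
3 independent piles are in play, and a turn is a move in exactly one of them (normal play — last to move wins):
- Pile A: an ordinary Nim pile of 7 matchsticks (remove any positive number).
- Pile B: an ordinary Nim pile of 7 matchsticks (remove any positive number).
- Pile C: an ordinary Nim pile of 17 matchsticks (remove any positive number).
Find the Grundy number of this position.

17

Pile A is a plain Nim pile of size 7, so its Grundy value is 7.
Pile B is a plain Nim pile of size 7, so its Grundy value is 7.
Pile C is a plain Nim pile of size 17, so its Grundy value is 17.
The value of a disjunctive sum is the nim-sum of the parts.
Combined value = 7 XOR 7 XOR 17 = 17.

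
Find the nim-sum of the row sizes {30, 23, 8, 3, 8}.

Compute the nim-sum pairwise:
30 ⊕ 23 = 9
9 ⊕ 8 = 1
1 ⊕ 3 = 2
2 ⊕ 8 = 10

10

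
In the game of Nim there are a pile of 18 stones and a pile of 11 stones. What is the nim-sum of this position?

Write each in binary and XOR column by column:
  10010  (18)
  01011  (11)
  -----
  11001  (25)

25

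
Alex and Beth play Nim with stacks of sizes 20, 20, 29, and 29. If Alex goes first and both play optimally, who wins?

Beth wins

Bitwise XOR of the heap sizes:
  10100  (20)
  10100  (20)
  11101  (29)
  11101  (29)
  -----
  00000  (0)
The nim-sum is 0, so this is a P-position: the player to move is in a losing position under optimal play; Alex is about to move from it and so loses — Beth wins.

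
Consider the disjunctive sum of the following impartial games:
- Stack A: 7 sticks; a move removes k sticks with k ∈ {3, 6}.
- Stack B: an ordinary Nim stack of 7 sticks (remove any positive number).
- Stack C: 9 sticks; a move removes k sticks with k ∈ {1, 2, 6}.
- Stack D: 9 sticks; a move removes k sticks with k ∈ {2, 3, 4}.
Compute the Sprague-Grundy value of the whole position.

6

Build the Grundy sequence for stack A with g(k) = mex{g(k−s) : s ∈ {3, 6}, s ≤ k}:
g(0) = mex{} = 0
g(1) = mex{} = 0
g(2) = mex{} = 0
g(3) = mex{0} = 1
g(4) = mex{0} = 1
g(5) = mex{0} = 1
g(6) = mex{0,1} = 2
g(7) = mex{0,1} = 2
So g(7) = 2.
Stack B is a plain Nim stack of size 7, so its Grundy value is 7.
Build the Grundy sequence for stack C with g(k) = mex{g(k−s) : s ∈ {1, 2, 6}, s ≤ k}:
g(0) = mex{} = 0
g(1) = mex{0} = 1
g(2) = mex{0,1} = 2
g(3) = mex{1,2} = 0
g(4) = mex{0,2} = 1
g(5) = mex{0,1} = 2
g(6) = mex{0,1,2} = 3
g(7) = mex{1,2,3} = 0
g(8) = mex{0,2,3} = 1
g(9) = mex{0,1} = 2
So g(9) = 2.
Build the Grundy sequence for stack D with g(k) = mex{g(k−s) : s ∈ {2, 3, 4}, s ≤ k}:
g(0) = mex{} = 0
g(1) = mex{} = 0
g(2) = mex{0} = 1
g(3) = mex{0} = 1
g(4) = mex{0,1} = 2
g(5) = mex{0,1} = 2
g(6) = mex{1,2} = 0
g(7) = mex{1,2} = 0
g(8) = mex{0,2} = 1
g(9) = mex{0,2} = 1
So g(9) = 1.
By the Sprague-Grundy theorem, the Grundy value of a sum of independent games is the XOR of the component values.
Combined value = 2 XOR 7 XOR 2 XOR 1 = 6.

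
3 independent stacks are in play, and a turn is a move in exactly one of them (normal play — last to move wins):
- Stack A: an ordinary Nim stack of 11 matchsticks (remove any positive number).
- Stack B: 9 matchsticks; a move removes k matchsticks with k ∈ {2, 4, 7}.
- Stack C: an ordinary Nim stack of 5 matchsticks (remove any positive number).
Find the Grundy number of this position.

Stack A is a plain Nim stack of size 11, so its Grundy value is 11.
For stack B, compute g(0), g(1), … with moves {2, 4, 7}:
g(0) = mex{} = 0
g(1) = mex{} = 0
g(2) = mex{0} = 1
g(3) = mex{0} = 1
g(4) = mex{0,1} = 2
g(5) = mex{0,1} = 2
g(6) = mex{1,2} = 0
g(7) = mex{0,1,2} = 3
g(8) = mex{0,2} = 1
g(9) = mex{1,2,3} = 0
So g(9) = 0.
Stack C is a plain Nim stack of size 5, so its Grundy value is 5.
By the Sprague-Grundy theorem, the Grundy value of a sum of independent games is the XOR of the component values.
Combined value = 11 XOR 0 XOR 5 = 14.

14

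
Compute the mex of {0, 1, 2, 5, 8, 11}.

3

The values 0, 1, 2 are all present; 3 is the first non-negative integer missing from the set.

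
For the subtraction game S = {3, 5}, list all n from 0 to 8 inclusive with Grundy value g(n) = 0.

Compute g(0), g(1), … for moves {3, 5}:
g(0) = mex{} = 0
g(1) = mex{} = 0
g(2) = mex{} = 0
g(3) = mex{0} = 1
g(4) = mex{0} = 1
g(5) = mex{0} = 1
g(6) = mex{0,1} = 2
g(7) = mex{0,1} = 2
g(8) = mex{1} = 0
The P-positions (g = 0) in 0..8 are 0, 1, 2, 8.

0, 1, 2, 8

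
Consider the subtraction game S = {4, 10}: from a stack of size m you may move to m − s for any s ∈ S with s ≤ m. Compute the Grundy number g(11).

2

Compute g(0), g(1), … for moves {4, 10}:
k:     0  1  2  3  4  5  6  7  8  9 10 11
g(k):  0  0  0  0  1  1  1  1  0  0  2  2
So g(11) = 2.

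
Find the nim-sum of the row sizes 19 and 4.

Nim-sum: 19 XOR 4 = 23.

23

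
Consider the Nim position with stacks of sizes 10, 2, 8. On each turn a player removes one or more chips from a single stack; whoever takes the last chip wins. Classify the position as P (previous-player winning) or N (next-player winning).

P-position

Write each in binary and XOR column by column:
  1010  (10)
  0010  (2)
  1000  (8)
  ----
  0000  (0)
The nim-sum is 0, so this is a P-position: the player to move is in a losing position under optimal play.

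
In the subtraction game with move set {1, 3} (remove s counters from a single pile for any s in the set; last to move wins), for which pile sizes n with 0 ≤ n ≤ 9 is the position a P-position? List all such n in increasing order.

0, 2, 4, 6, 8

Compute g(0), g(1), … for moves {1, 3}:
g(0) = mex{} = 0
g(1) = mex{0} = 1
g(2) = mex{1} = 0
g(3) = mex{0} = 1
g(4) = mex{1} = 0
g(5) = mex{0} = 1
g(6) = mex{1} = 0
g(7) = mex{0} = 1
g(8) = mex{1} = 0
g(9) = mex{0} = 1
The P-positions (g = 0) in 0..9 are 0, 2, 4, 6, 8.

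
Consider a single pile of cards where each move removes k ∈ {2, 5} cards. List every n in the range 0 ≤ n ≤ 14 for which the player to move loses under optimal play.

0, 1, 4, 7, 8, 11, 14

Grundy values for subtraction set {2, 5}:
g(0) = mex{} = 0
g(1) = mex{} = 0
g(2) = mex{0} = 1
g(3) = mex{0} = 1
g(4) = mex{1} = 0
g(5) = mex{0,1} = 2
g(6) = mex{0} = 1
g(7) = mex{1,2} = 0
g(8) = mex{1} = 0
g(9) = mex{0} = 1
g(10) = mex{0,2} = 1
g(11) = mex{1} = 0
g(12) = mex{0,1} = 2
g(13) = mex{0} = 1
g(14) = mex{1,2} = 0
The P-positions (g = 0) in 0..14 are 0, 1, 4, 7, 8, 11, 14.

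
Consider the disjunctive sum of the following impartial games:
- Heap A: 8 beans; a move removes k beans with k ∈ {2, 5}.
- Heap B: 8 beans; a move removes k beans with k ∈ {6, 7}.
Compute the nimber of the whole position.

1

Grundy values for heap A (subtraction set {2, 5}):
g(0) = mex{} = 0
g(1) = mex{} = 0
g(2) = mex{0} = 1
g(3) = mex{0} = 1
g(4) = mex{1} = 0
g(5) = mex{0,1} = 2
g(6) = mex{0} = 1
g(7) = mex{1,2} = 0
g(8) = mex{1} = 0
So g(8) = 0.
Build the Grundy sequence for heap B with g(k) = mex{g(k−s) : s ∈ {6, 7}, s ≤ k}:
k:     0  1  2  3  4  5  6  7  8
g(k):  0  0  0  0  0  0  1  1  1
So g(8) = 1.
By the Sprague-Grundy theorem, the Grundy value of a sum of independent games is the XOR of the component values.
Combined value = 0 XOR 1 = 1.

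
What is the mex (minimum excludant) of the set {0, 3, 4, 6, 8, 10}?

0 is in the set but 1 is not, so the mex is 1.

1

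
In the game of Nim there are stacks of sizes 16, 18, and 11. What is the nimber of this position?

Nim-sum: 16 XOR 18 XOR 11 = 9.

9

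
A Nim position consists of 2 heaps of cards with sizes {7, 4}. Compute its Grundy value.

Write each in binary and XOR column by column:
  111  (7)
  100  (4)
  ---
  011  (3)

3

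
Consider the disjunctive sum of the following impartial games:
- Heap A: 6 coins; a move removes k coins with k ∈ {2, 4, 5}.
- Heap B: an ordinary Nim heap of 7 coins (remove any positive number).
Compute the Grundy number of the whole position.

For heap A, compute g(0), g(1), … with moves {2, 4, 5}:
g(0) = mex{} = 0
g(1) = mex{} = 0
g(2) = mex{0} = 1
g(3) = mex{0} = 1
g(4) = mex{0,1} = 2
g(5) = mex{0,1} = 2
g(6) = mex{0,1,2} = 3
So g(6) = 3.
Heap B is a plain Nim heap of size 7, so its Grundy value is 7.
By the Sprague-Grundy theorem, the Grundy value of a sum of independent games is the XOR of the component values.
Combined value = 3 XOR 7 = 4.

4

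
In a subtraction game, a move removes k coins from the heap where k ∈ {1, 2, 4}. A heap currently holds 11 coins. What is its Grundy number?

2

Build the Grundy sequence with g(k) = mex{g(k−s) : s ∈ {1, 2, 4}, s ≤ k}:
k:     0  1  2  3  4  5  6  7  8  9 10 11
g(k):  0  1  2  0  1  2  0  1  2  0  1  2
So g(11) = 2.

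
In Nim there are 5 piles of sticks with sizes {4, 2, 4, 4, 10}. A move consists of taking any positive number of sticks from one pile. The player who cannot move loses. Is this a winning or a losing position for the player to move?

Winning position

Compute the nim-sum pairwise:
4 ⊕ 2 = 6
6 ⊕ 4 = 2
2 ⊕ 4 = 6
6 ⊕ 10 = 12
The nim-sum is 12 ≠ 0, so this is an N-position: the player to move can win.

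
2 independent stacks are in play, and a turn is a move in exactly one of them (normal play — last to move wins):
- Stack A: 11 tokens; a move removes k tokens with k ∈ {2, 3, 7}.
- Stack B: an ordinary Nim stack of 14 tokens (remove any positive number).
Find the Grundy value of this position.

14

For stack A, compute g(0), g(1), … with moves {2, 3, 7}:
k:     0  1  2  3  4  5  6  7  8  9 10 11
g(k):  0  0  1  1  2  0  0  1  1  2  0  0
So g(11) = 0.
Stack B is a plain Nim stack of size 14, so its Grundy value is 14.
By the Sprague-Grundy theorem, the Grundy value of a sum of independent games is the XOR of the component values.
Combined value = 0 ⊕ 14 = 14.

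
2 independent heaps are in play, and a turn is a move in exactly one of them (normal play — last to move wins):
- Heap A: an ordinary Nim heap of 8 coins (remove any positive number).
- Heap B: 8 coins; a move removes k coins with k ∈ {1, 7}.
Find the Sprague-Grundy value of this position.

8

Heap A is a plain Nim heap of size 8, so its Grundy value is 8.
Grundy values for heap B (subtraction set {1, 7}):
k:     0  1  2  3  4  5  6  7  8
g(k):  0  1  0  1  0  1  0  1  0
So g(8) = 0.
The value of a disjunctive sum is the nim-sum of the parts.
Combined value = 8 XOR 0 = 8.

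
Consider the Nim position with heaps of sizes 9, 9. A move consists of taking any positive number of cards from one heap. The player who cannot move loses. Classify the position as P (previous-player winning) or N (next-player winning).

In binary:
  1001  (9)
  1001  (9)
  ----
  0000  (0)
The nim-sum is 0, so this is a P-position: the player to move is in a losing position under optimal play.

P-position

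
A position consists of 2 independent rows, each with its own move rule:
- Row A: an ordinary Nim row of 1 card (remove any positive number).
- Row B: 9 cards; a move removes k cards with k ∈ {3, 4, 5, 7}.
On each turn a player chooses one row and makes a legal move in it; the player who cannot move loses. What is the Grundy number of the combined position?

2

Row A is a plain Nim row of size 1, so its Grundy value is 1.
For row B, compute g(0), g(1), … with moves {3, 4, 5, 7}:
k:     0  1  2  3  4  5  6  7  8  9
g(k):  0  0  0  1  1  1  2  2  2  3
So g(9) = 3.
The value of a disjunctive sum is the nim-sum of the parts.
Combined value = 1 XOR 3 = 2.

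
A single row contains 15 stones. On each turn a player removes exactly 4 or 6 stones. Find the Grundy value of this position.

Grundy values for subtraction set {4, 6}:
k:     0  1  2  3  4  5  6  7  8  9 10 11 12 13 14 15
g(k):  0  0  0  0  1  1  1  1  2  2  0  0  0  0  1  1
So g(15) = 1.

1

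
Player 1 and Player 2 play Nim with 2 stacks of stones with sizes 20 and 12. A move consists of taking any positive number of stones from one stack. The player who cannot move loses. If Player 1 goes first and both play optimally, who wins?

Compute the nim-sum pairwise:
20 ⊕ 12 = 24
The nim-sum is 24 ≠ 0, so this is an N-position: the player to move can win; Player 1 has a winning move.

Player 1 wins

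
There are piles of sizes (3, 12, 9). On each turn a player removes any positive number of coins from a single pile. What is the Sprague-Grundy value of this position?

Nim-sum: 3 ^ 12 ^ 9 = 6.

6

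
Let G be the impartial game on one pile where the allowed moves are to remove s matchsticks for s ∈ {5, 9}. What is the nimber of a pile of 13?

2

Compute g(0), g(1), … for moves {5, 9}:
g(0) = mex{} = 0
g(1) = mex{} = 0
g(2) = mex{} = 0
g(3) = mex{} = 0
g(4) = mex{} = 0
g(5) = mex{0} = 1
g(6) = mex{0} = 1
g(7) = mex{0} = 1
g(8) = mex{0} = 1
g(9) = mex{0} = 1
g(10) = mex{0,1} = 2
g(11) = mex{0,1} = 2
g(12) = mex{0,1} = 2
g(13) = mex{0,1} = 2
So g(13) = 2.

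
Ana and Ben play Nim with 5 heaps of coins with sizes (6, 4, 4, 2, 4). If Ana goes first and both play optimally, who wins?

Ben wins

Compute the nim-sum pairwise:
6 XOR 4 = 2
2 XOR 4 = 6
6 XOR 2 = 4
4 XOR 4 = 0
The nim-sum is 0, so this is a P-position: the player to move is in a losing position under optimal play; Ana is about to move from it and so loses — Ben wins.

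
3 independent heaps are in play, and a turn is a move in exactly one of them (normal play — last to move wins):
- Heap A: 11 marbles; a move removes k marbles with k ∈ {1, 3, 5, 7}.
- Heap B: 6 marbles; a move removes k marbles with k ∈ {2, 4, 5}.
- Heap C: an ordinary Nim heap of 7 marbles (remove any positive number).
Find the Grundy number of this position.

For heap A, compute g(0), g(1), … with moves {1, 3, 5, 7}:
g(0) = mex{} = 0
g(1) = mex{0} = 1
g(2) = mex{1} = 0
g(3) = mex{0} = 1
g(4) = mex{1} = 0
g(5) = mex{0} = 1
g(6) = mex{1} = 0
g(7) = mex{0} = 1
g(8) = mex{1} = 0
g(9) = mex{0} = 1
g(10) = mex{1} = 0
g(11) = mex{0} = 1
So g(11) = 1.
Build the Grundy sequence for heap B with g(k) = mex{g(k−s) : s ∈ {2, 4, 5}, s ≤ k}:
g(0) = mex{} = 0
g(1) = mex{} = 0
g(2) = mex{0} = 1
g(3) = mex{0} = 1
g(4) = mex{0,1} = 2
g(5) = mex{0,1} = 2
g(6) = mex{0,1,2} = 3
So g(6) = 3.
Heap C is a plain Nim heap of size 7, so its Grundy value is 7.
By the Sprague-Grundy theorem, the Grundy value of a sum of independent games is the XOR of the component values.
Combined value = 1 ⊕ 3 ⊕ 7 = 5.

5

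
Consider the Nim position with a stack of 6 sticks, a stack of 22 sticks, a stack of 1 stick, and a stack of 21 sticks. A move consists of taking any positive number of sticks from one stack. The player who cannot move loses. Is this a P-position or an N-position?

Compute the nim-sum pairwise:
6 ^ 22 = 16
16 ^ 1 = 17
17 ^ 21 = 4
The nim-sum is 4 ≠ 0, so this is an N-position: the player to move can win.

N-position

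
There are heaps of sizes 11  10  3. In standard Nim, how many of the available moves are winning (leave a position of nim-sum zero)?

Compute the nim-sum pairwise:
11 ⊕ 10 = 1
1 ⊕ 3 = 2
The overall nim-sum is X = 2. A heap of size p has a winning move iff p XOR X < p (reduce it to p XOR X).
  11: 11 XOR 2 = 9 < 11 — winning move (to 9).
  10: 10 XOR 2 = 8 < 10 — winning move (to 8).
  3: 3 XOR 2 = 1 < 3 — winning move (to 1).
That gives 3 winning moves.

3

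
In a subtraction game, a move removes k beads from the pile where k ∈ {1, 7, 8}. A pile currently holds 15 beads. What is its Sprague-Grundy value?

0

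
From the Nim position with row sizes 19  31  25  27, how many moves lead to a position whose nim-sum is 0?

3

Write each in binary and XOR column by column:
  10011  (19)
  11111  (31)
  11001  (25)
  11011  (27)
  -----
  01110  (14)
The overall nim-sum is X = 14. A row of size p has a winning move iff p XOR X < p (reduce it to p XOR X).
  19: 19 XOR 14 = 29 ≥ 19 — no move.
  31: 31 XOR 14 = 17 < 31 — winning move (to 17).
  25: 25 XOR 14 = 23 < 25 — winning move (to 23).
  27: 27 XOR 14 = 21 < 27 — winning move (to 21).
That gives 3 winning moves.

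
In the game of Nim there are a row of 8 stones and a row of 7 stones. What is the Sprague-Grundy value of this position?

15

Compute the nim-sum pairwise:
8 XOR 7 = 15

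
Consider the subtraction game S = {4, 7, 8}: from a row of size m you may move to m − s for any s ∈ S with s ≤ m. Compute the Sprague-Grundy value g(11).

Build the Grundy sequence with g(k) = mex{g(k−s) : s ∈ {4, 7, 8}, s ≤ k}:
g(0) = mex{} = 0
g(1) = mex{} = 0
g(2) = mex{} = 0
g(3) = mex{} = 0
g(4) = mex{0} = 1
g(5) = mex{0} = 1
g(6) = mex{0} = 1
g(7) = mex{0} = 1
g(8) = mex{0,1} = 2
g(9) = mex{0,1} = 2
g(10) = mex{0,1} = 2
g(11) = mex{0,1} = 2
So g(11) = 2.

2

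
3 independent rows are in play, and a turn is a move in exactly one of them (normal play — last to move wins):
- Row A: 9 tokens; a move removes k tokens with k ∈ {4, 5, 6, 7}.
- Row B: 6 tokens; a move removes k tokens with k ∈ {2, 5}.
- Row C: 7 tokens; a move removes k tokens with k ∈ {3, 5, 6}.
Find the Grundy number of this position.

1

Grundy values for row A (subtraction set {4, 5, 6, 7}):
g(0) = mex{} = 0
g(1) = mex{} = 0
g(2) = mex{} = 0
g(3) = mex{} = 0
g(4) = mex{0} = 1
g(5) = mex{0} = 1
g(6) = mex{0} = 1
g(7) = mex{0} = 1
g(8) = mex{0,1} = 2
g(9) = mex{0,1} = 2
So g(9) = 2.
Grundy values for row B (subtraction set {2, 5}):
k:     0  1  2  3  4  5  6
g(k):  0  0  1  1  0  2  1
So g(6) = 1.
Build the Grundy sequence for row C with g(k) = mex{g(k−s) : s ∈ {3, 5, 6}, s ≤ k}:
k:     0  1  2  3  4  5  6  7
g(k):  0  0  0  1  1  1  2  2
So g(7) = 2.
By the Sprague-Grundy theorem, the Grundy value of a sum of independent games is the XOR of the component values.
Combined value = 2 XOR 1 XOR 2 = 1.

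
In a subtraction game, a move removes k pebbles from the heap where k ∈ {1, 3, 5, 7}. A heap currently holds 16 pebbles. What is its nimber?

Build the Grundy sequence with g(k) = mex{g(k−s) : s ∈ {1, 3, 5, 7}, s ≤ k}:
k:     0  1  2  3  4  5  6  7  8  9 10 11 12 13 14 15 16
g(k):  0  1  0  1  0  1  0  1  0  1  0  1  0  1  0  1  0
So g(16) = 0.

0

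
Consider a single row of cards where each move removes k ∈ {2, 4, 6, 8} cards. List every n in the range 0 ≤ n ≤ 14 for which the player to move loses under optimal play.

0, 1, 10, 11

Build the Grundy sequence with g(k) = mex{g(k−s) : s ∈ {2, 4, 6, 8}, s ≤ k}:
g(0) = mex{} = 0
g(1) = mex{} = 0
g(2) = mex{0} = 1
g(3) = mex{0} = 1
g(4) = mex{0,1} = 2
g(5) = mex{0,1} = 2
g(6) = mex{0,1,2} = 3
g(7) = mex{0,1,2} = 3
g(8) = mex{0,1,2,3} = 4
g(9) = mex{0,1,2,3} = 4
g(10) = mex{1,2,3,4} = 0
g(11) = mex{1,2,3,4} = 0
g(12) = mex{0,2,3,4} = 1
g(13) = mex{0,2,3,4} = 1
g(14) = mex{0,1,3,4} = 2
The P-positions (g = 0) in 0..14 are 0, 1, 10, 11.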